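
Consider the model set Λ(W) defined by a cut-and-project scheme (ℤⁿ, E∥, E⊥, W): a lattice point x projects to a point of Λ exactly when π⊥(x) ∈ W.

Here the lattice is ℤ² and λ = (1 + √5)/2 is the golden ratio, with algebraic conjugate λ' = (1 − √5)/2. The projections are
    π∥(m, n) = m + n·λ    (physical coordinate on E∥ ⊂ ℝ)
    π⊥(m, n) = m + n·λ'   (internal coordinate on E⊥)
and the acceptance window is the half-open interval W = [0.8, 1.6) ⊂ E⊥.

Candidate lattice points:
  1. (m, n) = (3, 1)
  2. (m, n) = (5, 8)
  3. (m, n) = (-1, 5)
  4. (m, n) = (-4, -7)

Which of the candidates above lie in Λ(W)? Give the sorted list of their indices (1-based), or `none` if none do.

none

Compute λ' = (1−√5)/2 = -0.618034, so π⊥(m,n) = m -0.618034·n.
[1] lift (3,1): star map gives 2.381966; window check 0.8 ≤ 2.381966 < 1.6 is false → out
[2] lift (5,8): star map gives 0.055728; window check 0.8 ≤ 0.055728 < 1.6 is false → out
[3] lift (-1,5): star map gives -4.090170; window check 0.8 ≤ -4.090170 < 1.6 is false → out
[4] lift (-4,-7): star map gives 0.326238; window check 0.8 ≤ 0.326238 < 1.6 is false → out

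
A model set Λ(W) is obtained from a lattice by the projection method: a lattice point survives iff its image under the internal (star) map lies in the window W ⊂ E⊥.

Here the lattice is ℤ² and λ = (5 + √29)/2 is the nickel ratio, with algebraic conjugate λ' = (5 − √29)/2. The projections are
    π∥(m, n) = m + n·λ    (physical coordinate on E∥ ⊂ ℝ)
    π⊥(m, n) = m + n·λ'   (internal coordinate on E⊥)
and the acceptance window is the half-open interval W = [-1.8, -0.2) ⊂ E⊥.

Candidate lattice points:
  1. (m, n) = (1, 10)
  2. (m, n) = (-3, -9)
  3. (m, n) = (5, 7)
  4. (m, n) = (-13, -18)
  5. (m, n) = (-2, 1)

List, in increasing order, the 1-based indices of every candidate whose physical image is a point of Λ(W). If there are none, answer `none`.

1, 2

λ' = (5−√29)/2 ≈ -0.19258.
candidate 1: (m,n)=(1,10) → π∥ = 1+10·λ ≈ 52.92582, π⊥ = 1+10·λ' ≈ -0.92582 ∈ [-1.8, -0.2) ⇒ IN Λ
candidate 2: (m,n)=(-3,-9) → π∥ = -3-9·λ ≈ -49.73324, π⊥ = -3-9·λ' ≈ -1.26676 ∈ [-1.8, -0.2) ⇒ IN Λ
candidate 3: (m,n)=(5,7) → π∥ = 5+7·λ ≈ 41.34808, π⊥ = 5+7·λ' ≈ 3.65192 ∉ [-1.8, -0.2) ⇒ out
candidate 4: (m,n)=(-13,-18) → π∥ = -13-18·λ ≈ -106.46648, π⊥ = -13-18·λ' ≈ -9.53352 ∉ [-1.8, -0.2) ⇒ out
candidate 5: (m,n)=(-2,1) → π∥ = -2+1·λ ≈ 3.19258, π⊥ = -2+1·λ' ≈ -2.19258 ∉ [-1.8, -0.2) ⇒ out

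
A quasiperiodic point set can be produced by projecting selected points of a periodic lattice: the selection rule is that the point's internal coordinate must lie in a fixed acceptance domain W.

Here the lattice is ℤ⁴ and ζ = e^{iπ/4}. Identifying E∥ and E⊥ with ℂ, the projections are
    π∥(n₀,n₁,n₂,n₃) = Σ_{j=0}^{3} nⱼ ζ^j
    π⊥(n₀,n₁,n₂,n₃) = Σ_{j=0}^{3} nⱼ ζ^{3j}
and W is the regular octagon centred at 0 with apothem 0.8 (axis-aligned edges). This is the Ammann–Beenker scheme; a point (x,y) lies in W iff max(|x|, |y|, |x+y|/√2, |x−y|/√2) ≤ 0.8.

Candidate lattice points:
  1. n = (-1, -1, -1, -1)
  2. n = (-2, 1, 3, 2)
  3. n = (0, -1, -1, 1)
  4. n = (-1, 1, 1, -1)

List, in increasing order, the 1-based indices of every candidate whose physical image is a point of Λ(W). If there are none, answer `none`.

none

Internal map: ζ^{3j} for j=0..3 gives (1,0), (−√2/2,√2/2), (0,−1), (√2/2,√2/2).
#1 (-1, -1, -1, -1): internal (-1.00000, -0.41421); octagon support 1.00000 vs apothem 0.8 → ∉ W
#2 (-2, 1, 3, 2): internal (-1.29289, -0.87868); octagon support 1.53553 vs apothem 0.8 → ∉ W
#3 (0, -1, -1, 1): internal (1.41421, 1.00000); octagon support 1.70711 vs apothem 0.8 → ∉ W
#4 (-1, 1, 1, -1): internal (-2.41421, -1.00000); octagon support 2.41421 vs apothem 0.8 → ∉ W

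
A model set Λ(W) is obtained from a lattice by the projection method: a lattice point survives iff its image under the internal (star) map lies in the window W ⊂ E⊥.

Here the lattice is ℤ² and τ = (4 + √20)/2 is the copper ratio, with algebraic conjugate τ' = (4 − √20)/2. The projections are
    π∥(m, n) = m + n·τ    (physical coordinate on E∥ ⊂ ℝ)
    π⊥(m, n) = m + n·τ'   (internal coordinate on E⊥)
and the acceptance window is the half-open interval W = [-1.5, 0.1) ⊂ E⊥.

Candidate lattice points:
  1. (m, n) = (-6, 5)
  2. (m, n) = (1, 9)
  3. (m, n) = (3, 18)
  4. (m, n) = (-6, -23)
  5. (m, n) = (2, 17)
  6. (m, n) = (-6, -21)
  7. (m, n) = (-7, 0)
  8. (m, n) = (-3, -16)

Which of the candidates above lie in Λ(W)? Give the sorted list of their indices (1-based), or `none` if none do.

Numerically τ ≈ 4.236068 and τ' = −1/τ ≈ -0.236068.
[1] lift (-6,5): star map gives -7.180340; window check -1.5 ≤ -7.180340 < 0.1 is false → out
[2] lift (1,9): star map gives -1.124612; window check -1.5 ≤ -1.124612 < 0.1 is true → IN Λ
[3] lift (3,18): star map gives -1.249224; window check -1.5 ≤ -1.249224 < 0.1 is true → IN Λ
[4] lift (-6,-23): star map gives -0.570437; window check -1.5 ≤ -0.570437 < 0.1 is true → IN Λ
[5] lift (2,17): star map gives -2.013156; window check -1.5 ≤ -2.013156 < 0.1 is false → out
[6] lift (-6,-21): star map gives -1.042572; window check -1.5 ≤ -1.042572 < 0.1 is true → IN Λ
[7] lift (-7,0): star map gives -7.000000; window check -1.5 ≤ -7.000000 < 0.1 is false → out
[8] lift (-3,-16): star map gives 0.777088; window check -1.5 ≤ 0.777088 < 0.1 is false → out

2, 3, 4, 6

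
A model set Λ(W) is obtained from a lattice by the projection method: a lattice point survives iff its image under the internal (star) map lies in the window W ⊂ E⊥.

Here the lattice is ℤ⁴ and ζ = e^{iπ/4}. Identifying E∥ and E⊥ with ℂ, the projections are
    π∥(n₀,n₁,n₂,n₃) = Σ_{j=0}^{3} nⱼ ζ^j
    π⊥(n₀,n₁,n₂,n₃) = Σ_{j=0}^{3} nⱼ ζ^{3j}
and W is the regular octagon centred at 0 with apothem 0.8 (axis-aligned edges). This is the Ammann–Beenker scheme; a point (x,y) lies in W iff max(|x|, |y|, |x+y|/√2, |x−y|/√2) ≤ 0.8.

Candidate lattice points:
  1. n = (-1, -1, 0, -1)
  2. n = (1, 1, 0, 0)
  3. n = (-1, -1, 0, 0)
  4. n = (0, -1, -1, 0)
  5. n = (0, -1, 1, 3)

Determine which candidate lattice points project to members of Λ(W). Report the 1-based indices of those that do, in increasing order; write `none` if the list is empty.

2, 3, 4

With ζ = e^{iπ/4} the internal vectors are ζ^0,ζ^3,ζ^6,ζ^9.
#1 (-1, -1, 0, -1): internal (-1.000000, -1.414214); octagon support 1.707107 vs apothem 0.8 → ∉ W
#2 (1, 1, 0, 0): internal (0.292893, 0.707107); octagon support 0.707107 vs apothem 0.8 → ∈ W
#3 (-1, -1, 0, 0): internal (-0.292893, -0.707107); octagon support 0.707107 vs apothem 0.8 → ∈ W
#4 (0, -1, -1, 0): internal (0.707107, 0.292893); octagon support 0.707107 vs apothem 0.8 → ∈ W
#5 (0, -1, 1, 3): internal (2.828427, 0.414214); octagon support 2.828427 vs apothem 0.8 → ∉ W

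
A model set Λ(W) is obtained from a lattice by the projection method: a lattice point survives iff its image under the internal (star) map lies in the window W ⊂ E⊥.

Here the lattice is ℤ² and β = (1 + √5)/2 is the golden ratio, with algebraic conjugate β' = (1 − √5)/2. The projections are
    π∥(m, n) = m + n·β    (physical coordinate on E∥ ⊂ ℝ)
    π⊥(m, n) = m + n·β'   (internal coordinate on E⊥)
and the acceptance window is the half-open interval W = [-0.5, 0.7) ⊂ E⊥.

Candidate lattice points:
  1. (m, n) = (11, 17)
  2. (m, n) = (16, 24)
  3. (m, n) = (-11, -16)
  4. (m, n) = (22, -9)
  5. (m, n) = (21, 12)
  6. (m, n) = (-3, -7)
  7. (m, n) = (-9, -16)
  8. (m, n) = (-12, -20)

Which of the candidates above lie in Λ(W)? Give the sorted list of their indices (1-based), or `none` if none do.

Compute β' = (1−√5)/2 = -0.6180, so π⊥(m,n) = m -0.6180·n.
[1] lift (11,17): star map gives 0.4934; window check -0.5 ≤ 0.4934 < 0.7 is true → IN Λ
[2] lift (16,24): star map gives 1.1672; window check -0.5 ≤ 1.1672 < 0.7 is false → out
[3] lift (-11,-16): star map gives -1.1115; window check -0.5 ≤ -1.1115 < 0.7 is false → out
[4] lift (22,-9): star map gives 27.5623; window check -0.5 ≤ 27.5623 < 0.7 is false → out
[5] lift (21,12): star map gives 13.5836; window check -0.5 ≤ 13.5836 < 0.7 is false → out
[6] lift (-3,-7): star map gives 1.3262; window check -0.5 ≤ 1.3262 < 0.7 is false → out
[7] lift (-9,-16): star map gives 0.8885; window check -0.5 ≤ 0.8885 < 0.7 is false → out
[8] lift (-12,-20): star map gives 0.3607; window check -0.5 ≤ 0.3607 < 0.7 is true → IN Λ

1, 8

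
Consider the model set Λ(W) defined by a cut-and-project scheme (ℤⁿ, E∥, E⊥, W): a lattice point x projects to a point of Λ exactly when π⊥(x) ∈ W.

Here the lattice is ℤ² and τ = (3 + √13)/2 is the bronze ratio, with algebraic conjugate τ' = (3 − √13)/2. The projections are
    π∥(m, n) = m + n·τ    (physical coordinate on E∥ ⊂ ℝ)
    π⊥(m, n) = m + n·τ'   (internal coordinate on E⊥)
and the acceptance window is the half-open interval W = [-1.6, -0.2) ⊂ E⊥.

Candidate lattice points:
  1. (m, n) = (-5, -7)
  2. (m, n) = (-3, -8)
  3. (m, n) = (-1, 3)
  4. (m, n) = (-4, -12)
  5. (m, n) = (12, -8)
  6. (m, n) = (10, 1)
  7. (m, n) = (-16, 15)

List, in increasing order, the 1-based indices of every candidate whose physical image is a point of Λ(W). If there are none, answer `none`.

Compute τ' = (3−√13)/2 = -0.30278, so π⊥(m,n) = m -0.30278·n.
#1 (-5,-7): internal coord -5 + (-7)·τ' = -2.88057; -2.88057 ∉ [-1.6, -0.2) → out
#2 (-3,-8): internal coord -3 + (-8)·τ' = -0.57779; -0.57779 ∈ [-1.6, -0.2) → IN Λ
#3 (-1,3): internal coord -1 + (3)·τ' = -1.90833; -1.90833 ∉ [-1.6, -0.2) → out
#4 (-4,-12): internal coord -4 + (-12)·τ' = -0.36669; -0.36669 ∈ [-1.6, -0.2) → IN Λ
#5 (12,-8): internal coord 12 + (-8)·τ' = +14.42221; +14.42221 ∉ [-1.6, -0.2) → out
#6 (10,1): internal coord 10 + (1)·τ' = +9.69722; +9.69722 ∉ [-1.6, -0.2) → out
#7 (-16,15): internal coord -16 + (15)·τ' = -20.54163; -20.54163 ∉ [-1.6, -0.2) → out

2, 4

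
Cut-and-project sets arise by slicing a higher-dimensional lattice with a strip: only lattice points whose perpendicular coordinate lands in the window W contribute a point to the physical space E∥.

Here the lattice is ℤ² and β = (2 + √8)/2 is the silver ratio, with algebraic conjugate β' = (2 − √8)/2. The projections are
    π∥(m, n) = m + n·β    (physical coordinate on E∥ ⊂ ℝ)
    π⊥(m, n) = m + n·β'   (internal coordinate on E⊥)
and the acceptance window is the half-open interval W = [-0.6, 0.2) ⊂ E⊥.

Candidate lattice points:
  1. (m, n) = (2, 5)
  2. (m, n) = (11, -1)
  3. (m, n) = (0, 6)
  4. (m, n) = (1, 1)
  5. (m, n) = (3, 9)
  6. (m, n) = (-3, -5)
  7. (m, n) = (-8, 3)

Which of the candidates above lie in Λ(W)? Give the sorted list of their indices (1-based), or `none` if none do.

Compute β' = (2−√8)/2 = -0.41421, so π⊥(m,n) = m -0.41421·n.
#1 (2,5): internal coord 2 + (5)·β' = -0.07107; -0.07107 ∈ [-0.6, 0.2) → IN Λ
#2 (11,-1): internal coord 11 + (-1)·β' = +11.41421; +11.41421 ∉ [-0.6, 0.2) → out
#3 (0,6): internal coord 0 + (6)·β' = -2.48528; -2.48528 ∉ [-0.6, 0.2) → out
#4 (1,1): internal coord 1 + (1)·β' = +0.58579; +0.58579 ∉ [-0.6, 0.2) → out
#5 (3,9): internal coord 3 + (9)·β' = -0.72792; -0.72792 ∉ [-0.6, 0.2) → out
#6 (-3,-5): internal coord -3 + (-5)·β' = -0.92893; -0.92893 ∉ [-0.6, 0.2) → out
#7 (-8,3): internal coord -8 + (3)·β' = -9.24264; -9.24264 ∉ [-0.6, 0.2) → out

1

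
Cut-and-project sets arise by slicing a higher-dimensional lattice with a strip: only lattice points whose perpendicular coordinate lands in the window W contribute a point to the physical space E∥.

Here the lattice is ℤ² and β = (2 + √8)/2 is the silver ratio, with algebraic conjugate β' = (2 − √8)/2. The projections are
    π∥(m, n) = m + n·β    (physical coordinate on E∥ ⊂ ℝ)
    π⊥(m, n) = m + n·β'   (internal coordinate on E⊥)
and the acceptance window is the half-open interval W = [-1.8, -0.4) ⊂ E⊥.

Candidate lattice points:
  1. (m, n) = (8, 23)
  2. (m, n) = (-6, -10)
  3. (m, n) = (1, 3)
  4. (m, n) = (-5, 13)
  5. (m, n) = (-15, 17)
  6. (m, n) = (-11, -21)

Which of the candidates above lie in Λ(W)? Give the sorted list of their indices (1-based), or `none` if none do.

1

Numerically β ≈ 2.414214 and β' = −1/β ≈ -0.414214.
#1 (8,23): internal coord 8 + (23)·β' = -1.526912; -1.526912 ∈ [-1.8, -0.4) → IN Λ
#2 (-6,-10): internal coord -6 + (-10)·β' = -1.857864; -1.857864 ∉ [-1.8, -0.4) → out
#3 (1,3): internal coord 1 + (3)·β' = -0.242641; -0.242641 ∉ [-1.8, -0.4) → out
#4 (-5,13): internal coord -5 + (13)·β' = -10.384776; -10.384776 ∉ [-1.8, -0.4) → out
#5 (-15,17): internal coord -15 + (17)·β' = -22.041631; -22.041631 ∉ [-1.8, -0.4) → out
#6 (-11,-21): internal coord -11 + (-21)·β' = -2.301515; -2.301515 ∉ [-1.8, -0.4) → out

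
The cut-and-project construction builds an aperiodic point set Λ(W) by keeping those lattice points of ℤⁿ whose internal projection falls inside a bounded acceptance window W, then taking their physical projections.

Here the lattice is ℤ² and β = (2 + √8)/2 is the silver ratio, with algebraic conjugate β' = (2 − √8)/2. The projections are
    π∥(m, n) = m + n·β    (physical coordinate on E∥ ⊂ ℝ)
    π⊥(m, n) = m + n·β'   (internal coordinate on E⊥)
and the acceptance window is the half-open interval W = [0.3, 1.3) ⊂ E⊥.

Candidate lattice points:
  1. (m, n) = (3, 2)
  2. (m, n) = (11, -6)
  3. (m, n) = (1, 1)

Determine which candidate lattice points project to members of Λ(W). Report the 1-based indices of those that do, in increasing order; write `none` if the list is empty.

β' = (2−√8)/2 ≈ -0.4142.
#1 (3,2): internal coord 3 + (2)·β' = +2.1716; +2.1716 ∉ [0.3, 1.3) → out
#2 (11,-6): internal coord 11 + (-6)·β' = +13.4853; +13.4853 ∉ [0.3, 1.3) → out
#3 (1,1): internal coord 1 + (1)·β' = +0.5858; +0.5858 ∈ [0.3, 1.3) → IN Λ

3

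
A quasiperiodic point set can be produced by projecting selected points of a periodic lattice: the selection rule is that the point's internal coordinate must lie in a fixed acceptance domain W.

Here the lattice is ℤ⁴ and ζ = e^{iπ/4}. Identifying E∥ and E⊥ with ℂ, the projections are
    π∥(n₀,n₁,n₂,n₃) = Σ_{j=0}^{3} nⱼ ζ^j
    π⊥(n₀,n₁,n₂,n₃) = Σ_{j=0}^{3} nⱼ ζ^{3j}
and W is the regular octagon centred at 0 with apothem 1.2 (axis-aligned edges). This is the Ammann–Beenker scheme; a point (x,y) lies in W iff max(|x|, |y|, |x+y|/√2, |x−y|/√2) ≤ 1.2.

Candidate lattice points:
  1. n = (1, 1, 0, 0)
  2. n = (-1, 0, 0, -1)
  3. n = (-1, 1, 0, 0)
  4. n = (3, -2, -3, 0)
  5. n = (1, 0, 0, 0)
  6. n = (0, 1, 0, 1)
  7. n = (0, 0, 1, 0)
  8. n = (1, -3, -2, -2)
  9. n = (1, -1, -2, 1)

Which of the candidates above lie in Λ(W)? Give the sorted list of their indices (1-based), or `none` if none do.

With ζ = e^{iπ/4} the internal vectors are ζ^0,ζ^3,ζ^6,ζ^9.
candidate 1: n = (1, 1, 0, 0) → π⊥ ≈ (+0.29289, +0.70711); max(|x|,|y|,|x±y|/√2) = 0.70711 ≤ 1.2 ⇒ ∈ W
candidate 2: n = (-1, 0, 0, -1) → π⊥ ≈ (-1.70711, -0.70711); max(|x|,|y|,|x±y|/√2) = 1.70711 > 1.2 ⇒ ∉ W
candidate 3: n = (-1, 1, 0, 0) → π⊥ ≈ (-1.70711, +0.70711); max(|x|,|y|,|x±y|/√2) = 1.70711 > 1.2 ⇒ ∉ W
candidate 4: n = (3, -2, -3, 0) → π⊥ ≈ (+4.41421, +1.58579); max(|x|,|y|,|x±y|/√2) = 4.41421 > 1.2 ⇒ ∉ W
candidate 5: n = (1, 0, 0, 0) → π⊥ ≈ (+1.00000, +0.00000); max(|x|,|y|,|x±y|/√2) = 1.00000 ≤ 1.2 ⇒ ∈ W
candidate 6: n = (0, 1, 0, 1) → π⊥ ≈ (+0.00000, +1.41421); max(|x|,|y|,|x±y|/√2) = 1.41421 > 1.2 ⇒ ∉ W
candidate 7: n = (0, 0, 1, 0) → π⊥ ≈ (+0.00000, -1.00000); max(|x|,|y|,|x±y|/√2) = 1.00000 ≤ 1.2 ⇒ ∈ W
candidate 8: n = (1, -3, -2, -2) → π⊥ ≈ (+1.70711, -1.53553); max(|x|,|y|,|x±y|/√2) = 2.29289 > 1.2 ⇒ ∉ W
candidate 9: n = (1, -1, -2, 1) → π⊥ ≈ (+2.41421, +2.00000); max(|x|,|y|,|x±y|/√2) = 3.12132 > 1.2 ⇒ ∉ W

1, 5, 7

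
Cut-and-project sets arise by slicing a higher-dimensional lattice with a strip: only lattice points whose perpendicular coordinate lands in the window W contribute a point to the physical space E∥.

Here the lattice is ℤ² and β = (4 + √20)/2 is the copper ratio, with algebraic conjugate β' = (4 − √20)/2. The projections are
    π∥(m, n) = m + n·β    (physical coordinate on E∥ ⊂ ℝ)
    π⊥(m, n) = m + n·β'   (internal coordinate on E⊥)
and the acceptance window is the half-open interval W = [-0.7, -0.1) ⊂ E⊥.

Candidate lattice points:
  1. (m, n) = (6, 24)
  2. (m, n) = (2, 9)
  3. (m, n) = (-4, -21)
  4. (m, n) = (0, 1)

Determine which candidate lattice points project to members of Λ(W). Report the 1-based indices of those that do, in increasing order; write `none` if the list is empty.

β' = (4−√20)/2 ≈ -0.2361.
candidate 1: (m,n)=(6,24) → π∥ = 6+24·β ≈ 107.6656, π⊥ = 6+24·β' ≈ 0.3344 ∉ [-0.7, -0.1) ⇒ out
candidate 2: (m,n)=(2,9) → π∥ = 2+9·β ≈ 40.1246, π⊥ = 2+9·β' ≈ -0.1246 ∈ [-0.7, -0.1) ⇒ IN Λ
candidate 3: (m,n)=(-4,-21) → π∥ = -4-21·β ≈ -92.9574, π⊥ = -4-21·β' ≈ 0.9574 ∉ [-0.7, -0.1) ⇒ out
candidate 4: (m,n)=(0,1) → π∥ = 0+1·β ≈ 4.2361, π⊥ = 0+1·β' ≈ -0.2361 ∈ [-0.7, -0.1) ⇒ IN Λ

2, 4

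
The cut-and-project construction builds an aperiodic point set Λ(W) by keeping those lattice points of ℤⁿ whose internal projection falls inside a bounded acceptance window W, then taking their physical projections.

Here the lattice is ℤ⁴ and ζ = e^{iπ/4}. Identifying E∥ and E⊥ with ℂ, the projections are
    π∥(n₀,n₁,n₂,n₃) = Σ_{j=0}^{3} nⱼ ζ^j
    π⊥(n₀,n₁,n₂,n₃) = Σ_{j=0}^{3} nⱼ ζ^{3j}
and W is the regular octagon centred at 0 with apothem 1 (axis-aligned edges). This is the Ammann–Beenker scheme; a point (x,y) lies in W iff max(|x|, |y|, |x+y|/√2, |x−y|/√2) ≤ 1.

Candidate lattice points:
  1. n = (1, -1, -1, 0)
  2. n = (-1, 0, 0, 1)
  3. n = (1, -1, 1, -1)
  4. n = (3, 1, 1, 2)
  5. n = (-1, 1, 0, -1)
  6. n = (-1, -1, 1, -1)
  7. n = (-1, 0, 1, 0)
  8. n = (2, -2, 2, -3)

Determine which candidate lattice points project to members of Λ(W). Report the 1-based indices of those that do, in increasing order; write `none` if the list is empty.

π⊥(n) = n₀ + n₁ζ³ + n₂ζ⁶ + n₃ζ⁹ where ζ = e^{iπ/4}.
candidate 1: n = (1, -1, -1, 0) → π⊥ ≈ (+1.707107, +0.292893); max(|x|,|y|,|x±y|/√2) = 1.707107 > 1 ⇒ ∉ W
candidate 2: n = (-1, 0, 0, 1) → π⊥ ≈ (-0.292893, +0.707107); max(|x|,|y|,|x±y|/√2) = 0.707107 ≤ 1 ⇒ ∈ W
candidate 3: n = (1, -1, 1, -1) → π⊥ ≈ (+1.000000, -2.414214); max(|x|,|y|,|x±y|/√2) = 2.414214 > 1 ⇒ ∉ W
candidate 4: n = (3, 1, 1, 2) → π⊥ ≈ (+3.707107, +1.121320); max(|x|,|y|,|x±y|/√2) = 3.707107 > 1 ⇒ ∉ W
candidate 5: n = (-1, 1, 0, -1) → π⊥ ≈ (-2.414214, +0.000000); max(|x|,|y|,|x±y|/√2) = 2.414214 > 1 ⇒ ∉ W
candidate 6: n = (-1, -1, 1, -1) → π⊥ ≈ (-1.000000, -2.414214); max(|x|,|y|,|x±y|/√2) = 2.414214 > 1 ⇒ ∉ W
candidate 7: n = (-1, 0, 1, 0) → π⊥ ≈ (-1.000000, -1.000000); max(|x|,|y|,|x±y|/√2) = 1.414214 > 1 ⇒ ∉ W
candidate 8: n = (2, -2, 2, -3) → π⊥ ≈ (+1.292893, -5.535534); max(|x|,|y|,|x±y|/√2) = 5.535534 > 1 ⇒ ∉ W

2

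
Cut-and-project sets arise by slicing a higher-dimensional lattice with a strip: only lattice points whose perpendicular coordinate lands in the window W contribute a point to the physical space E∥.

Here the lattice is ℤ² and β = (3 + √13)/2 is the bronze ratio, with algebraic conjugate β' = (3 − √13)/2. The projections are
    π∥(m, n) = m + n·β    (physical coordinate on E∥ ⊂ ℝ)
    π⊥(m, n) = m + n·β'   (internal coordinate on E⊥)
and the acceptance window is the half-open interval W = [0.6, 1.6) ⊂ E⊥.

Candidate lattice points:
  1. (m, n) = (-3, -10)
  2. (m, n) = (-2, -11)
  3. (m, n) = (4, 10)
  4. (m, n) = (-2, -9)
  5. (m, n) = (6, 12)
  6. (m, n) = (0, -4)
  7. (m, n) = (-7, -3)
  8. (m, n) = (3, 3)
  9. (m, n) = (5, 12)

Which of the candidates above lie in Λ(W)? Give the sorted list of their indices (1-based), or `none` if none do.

2, 3, 4, 6, 9

Compute β' = (3−√13)/2 = -0.302776, so π⊥(m,n) = m -0.302776·n.
candidate 1: (m,n)=(-3,-10) → π∥ = -3-10·β ≈ -36.027756, π⊥ = -3-10·β' ≈ 0.027756 ∉ [0.6, 1.6) ⇒ out
candidate 2: (m,n)=(-2,-11) → π∥ = -2-11·β ≈ -38.330532, π⊥ = -2-11·β' ≈ 1.330532 ∈ [0.6, 1.6) ⇒ IN Λ
candidate 3: (m,n)=(4,10) → π∥ = 4+10·β ≈ 37.027756, π⊥ = 4+10·β' ≈ 0.972244 ∈ [0.6, 1.6) ⇒ IN Λ
candidate 4: (m,n)=(-2,-9) → π∥ = -2-9·β ≈ -31.724981, π⊥ = -2-9·β' ≈ 0.724981 ∈ [0.6, 1.6) ⇒ IN Λ
candidate 5: (m,n)=(6,12) → π∥ = 6+12·β ≈ 45.633308, π⊥ = 6+12·β' ≈ 2.366692 ∉ [0.6, 1.6) ⇒ out
candidate 6: (m,n)=(0,-4) → π∥ = 0-4·β ≈ -13.211103, π⊥ = 0-4·β' ≈ 1.211103 ∈ [0.6, 1.6) ⇒ IN Λ
candidate 7: (m,n)=(-7,-3) → π∥ = -7-3·β ≈ -16.908327, π⊥ = -7-3·β' ≈ -6.091673 ∉ [0.6, 1.6) ⇒ out
candidate 8: (m,n)=(3,3) → π∥ = 3+3·β ≈ 12.908327, π⊥ = 3+3·β' ≈ 2.091673 ∉ [0.6, 1.6) ⇒ out
candidate 9: (m,n)=(5,12) → π∥ = 5+12·β ≈ 44.633308, π⊥ = 5+12·β' ≈ 1.366692 ∈ [0.6, 1.6) ⇒ IN Λ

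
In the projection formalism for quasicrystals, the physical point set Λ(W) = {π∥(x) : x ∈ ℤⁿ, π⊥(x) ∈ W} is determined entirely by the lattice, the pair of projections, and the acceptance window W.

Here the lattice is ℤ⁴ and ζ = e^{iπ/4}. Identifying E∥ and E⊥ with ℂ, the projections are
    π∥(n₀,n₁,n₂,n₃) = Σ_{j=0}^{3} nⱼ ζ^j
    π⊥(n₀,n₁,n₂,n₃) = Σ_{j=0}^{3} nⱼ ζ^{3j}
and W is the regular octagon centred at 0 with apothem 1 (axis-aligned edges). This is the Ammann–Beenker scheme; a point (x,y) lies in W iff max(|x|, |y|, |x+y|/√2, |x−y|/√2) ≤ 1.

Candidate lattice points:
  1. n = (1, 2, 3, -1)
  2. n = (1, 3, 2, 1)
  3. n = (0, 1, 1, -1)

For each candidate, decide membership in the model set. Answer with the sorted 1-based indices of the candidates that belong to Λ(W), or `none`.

2

With ζ = e^{iπ/4} the internal vectors are ζ^0,ζ^3,ζ^6,ζ^9.
candidate 1: n = (1, 2, 3, -1) → π⊥ ≈ (-1.121320, -2.292893); max(|x|,|y|,|x±y|/√2) = 2.414214 > 1 ⇒ ∉ W
candidate 2: n = (1, 3, 2, 1) → π⊥ ≈ (-0.414214, +0.828427); max(|x|,|y|,|x±y|/√2) = 0.878680 ≤ 1 ⇒ ∈ W
candidate 3: n = (0, 1, 1, -1) → π⊥ ≈ (-1.414214, -1.000000); max(|x|,|y|,|x±y|/√2) = 1.707107 > 1 ⇒ ∉ W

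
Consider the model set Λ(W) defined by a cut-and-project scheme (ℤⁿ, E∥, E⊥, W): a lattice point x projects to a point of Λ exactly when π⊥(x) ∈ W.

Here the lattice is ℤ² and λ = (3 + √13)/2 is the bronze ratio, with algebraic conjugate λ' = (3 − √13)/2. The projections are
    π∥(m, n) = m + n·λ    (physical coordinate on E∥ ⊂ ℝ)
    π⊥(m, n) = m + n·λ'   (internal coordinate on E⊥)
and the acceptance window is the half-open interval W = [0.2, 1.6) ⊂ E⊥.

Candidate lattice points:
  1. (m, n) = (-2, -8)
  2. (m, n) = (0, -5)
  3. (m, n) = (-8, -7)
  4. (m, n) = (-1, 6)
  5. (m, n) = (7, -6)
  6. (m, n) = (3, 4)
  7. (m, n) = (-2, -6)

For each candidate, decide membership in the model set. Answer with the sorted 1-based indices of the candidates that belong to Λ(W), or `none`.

1, 2

Compute λ' = (3−√13)/2 = -0.302776, so π⊥(m,n) = m -0.302776·n.
candidate 1: (m,n)=(-2,-8) → π∥ = -2-8·λ ≈ -28.422205, π⊥ = -2-8·λ' ≈ 0.422205 ∈ [0.2, 1.6) ⇒ IN Λ
candidate 2: (m,n)=(0,-5) → π∥ = 0-5·λ ≈ -16.513878, π⊥ = 0-5·λ' ≈ 1.513878 ∈ [0.2, 1.6) ⇒ IN Λ
candidate 3: (m,n)=(-8,-7) → π∥ = -8-7·λ ≈ -31.119429, π⊥ = -8-7·λ' ≈ -5.880571 ∉ [0.2, 1.6) ⇒ out
candidate 4: (m,n)=(-1,6) → π∥ = -1+6·λ ≈ 18.816654, π⊥ = -1+6·λ' ≈ -2.816654 ∉ [0.2, 1.6) ⇒ out
candidate 5: (m,n)=(7,-6) → π∥ = 7-6·λ ≈ -12.816654, π⊥ = 7-6·λ' ≈ 8.816654 ∉ [0.2, 1.6) ⇒ out
candidate 6: (m,n)=(3,4) → π∥ = 3+4·λ ≈ 16.211103, π⊥ = 3+4·λ' ≈ 1.788897 ∉ [0.2, 1.6) ⇒ out
candidate 7: (m,n)=(-2,-6) → π∥ = -2-6·λ ≈ -21.816654, π⊥ = -2-6·λ' ≈ -0.183346 ∉ [0.2, 1.6) ⇒ out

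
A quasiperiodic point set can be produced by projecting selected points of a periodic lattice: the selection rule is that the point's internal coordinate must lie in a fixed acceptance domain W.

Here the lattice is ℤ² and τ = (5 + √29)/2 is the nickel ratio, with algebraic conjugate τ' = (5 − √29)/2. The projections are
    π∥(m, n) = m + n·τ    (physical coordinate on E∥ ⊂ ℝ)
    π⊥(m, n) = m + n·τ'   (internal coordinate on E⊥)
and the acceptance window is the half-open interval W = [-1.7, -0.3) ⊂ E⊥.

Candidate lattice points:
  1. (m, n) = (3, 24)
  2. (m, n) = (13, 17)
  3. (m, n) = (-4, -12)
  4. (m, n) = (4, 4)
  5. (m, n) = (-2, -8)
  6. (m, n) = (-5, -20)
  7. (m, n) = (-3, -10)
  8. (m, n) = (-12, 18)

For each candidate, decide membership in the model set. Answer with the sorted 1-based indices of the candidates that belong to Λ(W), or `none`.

1, 3, 5, 6, 7

Numerically τ ≈ 5.19258 and τ' = −1/τ ≈ -0.19258.
#1 (3,24): internal coord 3 + (24)·τ' = -1.62198; -1.62198 ∈ [-1.7, -0.3) → IN Λ
#2 (13,17): internal coord 13 + (17)·τ' = +9.72610; +9.72610 ∉ [-1.7, -0.3) → out
#3 (-4,-12): internal coord -4 + (-12)·τ' = -1.68901; -1.68901 ∈ [-1.7, -0.3) → IN Λ
#4 (4,4): internal coord 4 + (4)·τ' = +3.22967; +3.22967 ∉ [-1.7, -0.3) → out
#5 (-2,-8): internal coord -2 + (-8)·τ' = -0.45934; -0.45934 ∈ [-1.7, -0.3) → IN Λ
#6 (-5,-20): internal coord -5 + (-20)·τ' = -1.14835; -1.14835 ∈ [-1.7, -0.3) → IN Λ
#7 (-3,-10): internal coord -3 + (-10)·τ' = -1.07418; -1.07418 ∈ [-1.7, -0.3) → IN Λ
#8 (-12,18): internal coord -12 + (18)·τ' = -15.46648; -15.46648 ∉ [-1.7, -0.3) → out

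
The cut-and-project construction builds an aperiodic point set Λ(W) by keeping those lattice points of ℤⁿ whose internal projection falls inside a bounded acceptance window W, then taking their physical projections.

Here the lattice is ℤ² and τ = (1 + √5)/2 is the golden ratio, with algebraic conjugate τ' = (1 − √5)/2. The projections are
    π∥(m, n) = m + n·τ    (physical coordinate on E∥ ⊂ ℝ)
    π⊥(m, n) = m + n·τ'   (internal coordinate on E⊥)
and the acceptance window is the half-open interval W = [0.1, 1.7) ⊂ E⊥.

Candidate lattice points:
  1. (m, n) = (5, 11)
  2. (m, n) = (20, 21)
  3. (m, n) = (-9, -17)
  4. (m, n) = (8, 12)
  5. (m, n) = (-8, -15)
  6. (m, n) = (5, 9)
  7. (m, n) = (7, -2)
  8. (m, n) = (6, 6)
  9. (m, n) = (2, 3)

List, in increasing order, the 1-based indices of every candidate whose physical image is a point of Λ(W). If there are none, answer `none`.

3, 4, 5, 9

Numerically τ ≈ 1.618034 and τ' = −1/τ ≈ -0.618034.
[1] lift (5,11): star map gives -1.798374; window check 0.1 ≤ -1.798374 < 1.7 is false → out
[2] lift (20,21): star map gives 7.021286; window check 0.1 ≤ 7.021286 < 1.7 is false → out
[3] lift (-9,-17): star map gives 1.506578; window check 0.1 ≤ 1.506578 < 1.7 is true → IN Λ
[4] lift (8,12): star map gives 0.583592; window check 0.1 ≤ 0.583592 < 1.7 is true → IN Λ
[5] lift (-8,-15): star map gives 1.270510; window check 0.1 ≤ 1.270510 < 1.7 is true → IN Λ
[6] lift (5,9): star map gives -0.562306; window check 0.1 ≤ -0.562306 < 1.7 is false → out
[7] lift (7,-2): star map gives 8.236068; window check 0.1 ≤ 8.236068 < 1.7 is false → out
[8] lift (6,6): star map gives 2.291796; window check 0.1 ≤ 2.291796 < 1.7 is false → out
[9] lift (2,3): star map gives 0.145898; window check 0.1 ≤ 0.145898 < 1.7 is true → IN Λ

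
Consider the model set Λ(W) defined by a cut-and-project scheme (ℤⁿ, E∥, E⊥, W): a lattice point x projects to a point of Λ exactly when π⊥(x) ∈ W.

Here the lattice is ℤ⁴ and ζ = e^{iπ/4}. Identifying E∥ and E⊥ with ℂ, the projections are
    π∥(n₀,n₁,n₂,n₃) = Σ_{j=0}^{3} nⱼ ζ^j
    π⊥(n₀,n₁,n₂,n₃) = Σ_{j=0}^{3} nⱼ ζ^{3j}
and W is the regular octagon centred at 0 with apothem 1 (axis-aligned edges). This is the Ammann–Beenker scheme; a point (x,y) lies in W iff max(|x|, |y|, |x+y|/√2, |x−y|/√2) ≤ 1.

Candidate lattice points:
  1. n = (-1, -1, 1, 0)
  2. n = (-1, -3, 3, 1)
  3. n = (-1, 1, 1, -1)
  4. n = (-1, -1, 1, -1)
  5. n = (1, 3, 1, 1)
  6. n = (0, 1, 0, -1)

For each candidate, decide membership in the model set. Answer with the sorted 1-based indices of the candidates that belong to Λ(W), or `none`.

π⊥(n) = n₀ + n₁ζ³ + n₂ζ⁶ + n₃ζ⁹ where ζ = e^{iπ/4}.
candidate 1: n = (-1, -1, 1, 0) → π⊥ ≈ (-0.2929, -1.7071); max(|x|,|y|,|x±y|/√2) = 1.7071 > 1 ⇒ ∉ W
candidate 2: n = (-1, -3, 3, 1) → π⊥ ≈ (+1.8284, -4.4142); max(|x|,|y|,|x±y|/√2) = 4.4142 > 1 ⇒ ∉ W
candidate 3: n = (-1, 1, 1, -1) → π⊥ ≈ (-2.4142, -1.0000); max(|x|,|y|,|x±y|/√2) = 2.4142 > 1 ⇒ ∉ W
candidate 4: n = (-1, -1, 1, -1) → π⊥ ≈ (-1.0000, -2.4142); max(|x|,|y|,|x±y|/√2) = 2.4142 > 1 ⇒ ∉ W
candidate 5: n = (1, 3, 1, 1) → π⊥ ≈ (-0.4142, +1.8284); max(|x|,|y|,|x±y|/√2) = 1.8284 > 1 ⇒ ∉ W
candidate 6: n = (0, 1, 0, -1) → π⊥ ≈ (-1.4142, +0.0000); max(|x|,|y|,|x±y|/√2) = 1.4142 > 1 ⇒ ∉ W

none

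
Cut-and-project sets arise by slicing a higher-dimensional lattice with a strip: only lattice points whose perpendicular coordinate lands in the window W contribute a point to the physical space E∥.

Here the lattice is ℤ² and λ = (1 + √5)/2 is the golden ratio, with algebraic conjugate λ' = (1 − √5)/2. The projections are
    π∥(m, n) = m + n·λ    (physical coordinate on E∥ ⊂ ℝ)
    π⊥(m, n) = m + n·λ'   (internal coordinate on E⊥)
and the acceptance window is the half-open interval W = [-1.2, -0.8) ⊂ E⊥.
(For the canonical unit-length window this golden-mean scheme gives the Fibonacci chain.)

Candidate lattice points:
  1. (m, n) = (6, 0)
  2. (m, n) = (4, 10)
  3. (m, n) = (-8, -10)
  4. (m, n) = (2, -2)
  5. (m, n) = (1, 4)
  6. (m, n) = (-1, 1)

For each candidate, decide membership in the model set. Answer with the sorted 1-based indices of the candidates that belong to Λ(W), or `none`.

λ' = (1−√5)/2 ≈ -0.618034.
candidate 1: (m,n)=(6,0) → π∥ = 6+0·λ ≈ 6.000000, π⊥ = 6+0·λ' ≈ 6.000000 ∉ [-1.2, -0.8) ⇒ out
candidate 2: (m,n)=(4,10) → π∥ = 4+10·λ ≈ 20.180340, π⊥ = 4+10·λ' ≈ -2.180340 ∉ [-1.2, -0.8) ⇒ out
candidate 3: (m,n)=(-8,-10) → π∥ = -8-10·λ ≈ -24.180340, π⊥ = -8-10·λ' ≈ -1.819660 ∉ [-1.2, -0.8) ⇒ out
candidate 4: (m,n)=(2,-2) → π∥ = 2-2·λ ≈ -1.236068, π⊥ = 2-2·λ' ≈ 3.236068 ∉ [-1.2, -0.8) ⇒ out
candidate 5: (m,n)=(1,4) → π∥ = 1+4·λ ≈ 7.472136, π⊥ = 1+4·λ' ≈ -1.472136 ∉ [-1.2, -0.8) ⇒ out
candidate 6: (m,n)=(-1,1) → π∥ = -1+1·λ ≈ 0.618034, π⊥ = -1+1·λ' ≈ -1.618034 ∉ [-1.2, -0.8) ⇒ out

none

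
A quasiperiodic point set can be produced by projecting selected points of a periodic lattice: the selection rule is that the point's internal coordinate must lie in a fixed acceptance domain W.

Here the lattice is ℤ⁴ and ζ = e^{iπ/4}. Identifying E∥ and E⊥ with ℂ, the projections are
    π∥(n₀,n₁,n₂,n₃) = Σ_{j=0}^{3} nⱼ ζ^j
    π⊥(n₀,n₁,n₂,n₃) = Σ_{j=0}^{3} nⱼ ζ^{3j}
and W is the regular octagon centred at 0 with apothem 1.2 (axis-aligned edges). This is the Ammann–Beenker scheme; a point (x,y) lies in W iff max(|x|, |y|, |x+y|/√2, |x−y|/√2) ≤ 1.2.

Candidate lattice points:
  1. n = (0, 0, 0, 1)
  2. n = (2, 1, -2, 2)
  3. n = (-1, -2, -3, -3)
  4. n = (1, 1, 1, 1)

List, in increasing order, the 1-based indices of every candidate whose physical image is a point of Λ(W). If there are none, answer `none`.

With ζ = e^{iπ/4} the internal vectors are ζ^0,ζ^3,ζ^6,ζ^9.
candidate 1: n = (0, 0, 0, 1) → π⊥ ≈ (+0.707107, +0.707107); max(|x|,|y|,|x±y|/√2) = 1.000000 ≤ 1.2 ⇒ ∈ W
candidate 2: n = (2, 1, -2, 2) → π⊥ ≈ (+2.707107, +4.121320); max(|x|,|y|,|x±y|/√2) = 4.828427 > 1.2 ⇒ ∉ W
candidate 3: n = (-1, -2, -3, -3) → π⊥ ≈ (-1.707107, -0.535534); max(|x|,|y|,|x±y|/√2) = 1.707107 > 1.2 ⇒ ∉ W
candidate 4: n = (1, 1, 1, 1) → π⊥ ≈ (+1.000000, +0.414214); max(|x|,|y|,|x±y|/√2) = 1.000000 ≤ 1.2 ⇒ ∈ W

1, 4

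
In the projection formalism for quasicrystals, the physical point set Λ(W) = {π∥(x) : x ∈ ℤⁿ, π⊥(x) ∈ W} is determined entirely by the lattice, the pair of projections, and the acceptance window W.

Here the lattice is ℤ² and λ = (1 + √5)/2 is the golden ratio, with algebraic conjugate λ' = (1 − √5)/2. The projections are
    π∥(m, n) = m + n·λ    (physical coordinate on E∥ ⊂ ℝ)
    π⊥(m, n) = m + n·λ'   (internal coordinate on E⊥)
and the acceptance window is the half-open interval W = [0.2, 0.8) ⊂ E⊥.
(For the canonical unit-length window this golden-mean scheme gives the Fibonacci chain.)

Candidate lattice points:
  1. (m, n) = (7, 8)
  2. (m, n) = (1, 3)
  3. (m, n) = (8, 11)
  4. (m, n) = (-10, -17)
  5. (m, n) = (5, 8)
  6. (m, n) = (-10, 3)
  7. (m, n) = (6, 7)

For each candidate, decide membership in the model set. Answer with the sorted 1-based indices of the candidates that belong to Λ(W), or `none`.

4

Compute λ' = (1−√5)/2 = -0.61803, so π⊥(m,n) = m -0.61803·n.
[1] lift (7,8): star map gives 2.05573; window check 0.2 ≤ 2.05573 < 0.8 is false → out
[2] lift (1,3): star map gives -0.85410; window check 0.2 ≤ -0.85410 < 0.8 is false → out
[3] lift (8,11): star map gives 1.20163; window check 0.2 ≤ 1.20163 < 0.8 is false → out
[4] lift (-10,-17): star map gives 0.50658; window check 0.2 ≤ 0.50658 < 0.8 is true → IN Λ
[5] lift (5,8): star map gives 0.05573; window check 0.2 ≤ 0.05573 < 0.8 is false → out
[6] lift (-10,3): star map gives -11.85410; window check 0.2 ≤ -11.85410 < 0.8 is false → out
[7] lift (6,7): star map gives 1.67376; window check 0.2 ≤ 1.67376 < 0.8 is false → out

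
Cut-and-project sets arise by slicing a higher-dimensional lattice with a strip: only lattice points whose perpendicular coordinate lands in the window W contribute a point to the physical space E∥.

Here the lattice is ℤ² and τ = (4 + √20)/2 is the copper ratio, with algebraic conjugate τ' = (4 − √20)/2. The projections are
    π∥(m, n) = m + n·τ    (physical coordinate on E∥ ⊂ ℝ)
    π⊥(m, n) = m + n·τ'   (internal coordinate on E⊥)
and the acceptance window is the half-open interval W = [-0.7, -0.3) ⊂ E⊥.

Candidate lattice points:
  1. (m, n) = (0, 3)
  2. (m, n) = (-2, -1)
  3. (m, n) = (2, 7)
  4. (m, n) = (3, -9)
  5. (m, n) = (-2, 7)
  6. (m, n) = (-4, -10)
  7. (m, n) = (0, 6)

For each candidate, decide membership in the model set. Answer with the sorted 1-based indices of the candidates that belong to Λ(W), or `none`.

τ' = (4−√20)/2 ≈ -0.23607.
[1] lift (0,3): star map gives -0.70820; window check -0.7 ≤ -0.70820 < -0.3 is false → out
[2] lift (-2,-1): star map gives -1.76393; window check -0.7 ≤ -1.76393 < -0.3 is false → out
[3] lift (2,7): star map gives 0.34752; window check -0.7 ≤ 0.34752 < -0.3 is false → out
[4] lift (3,-9): star map gives 5.12461; window check -0.7 ≤ 5.12461 < -0.3 is false → out
[5] lift (-2,7): star map gives -3.65248; window check -0.7 ≤ -3.65248 < -0.3 is false → out
[6] lift (-4,-10): star map gives -1.63932; window check -0.7 ≤ -1.63932 < -0.3 is false → out
[7] lift (0,6): star map gives -1.41641; window check -0.7 ≤ -1.41641 < -0.3 is false → out

none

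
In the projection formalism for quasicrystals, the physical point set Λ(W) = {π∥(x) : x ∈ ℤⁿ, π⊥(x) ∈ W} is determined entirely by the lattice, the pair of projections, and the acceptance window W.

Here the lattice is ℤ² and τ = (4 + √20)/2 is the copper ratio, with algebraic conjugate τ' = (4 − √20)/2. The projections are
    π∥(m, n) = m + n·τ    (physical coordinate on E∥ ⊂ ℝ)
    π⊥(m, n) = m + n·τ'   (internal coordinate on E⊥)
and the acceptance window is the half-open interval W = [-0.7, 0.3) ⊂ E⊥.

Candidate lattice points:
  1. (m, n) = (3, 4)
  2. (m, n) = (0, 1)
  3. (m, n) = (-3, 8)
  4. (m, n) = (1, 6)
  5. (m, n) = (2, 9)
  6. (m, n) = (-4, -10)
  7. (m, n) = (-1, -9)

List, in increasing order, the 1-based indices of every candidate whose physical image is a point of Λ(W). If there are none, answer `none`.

2, 4, 5

τ' = (4−√20)/2 ≈ -0.23607.
#1 (3,4): internal coord 3 + (4)·τ' = +2.05573; +2.05573 ∉ [-0.7, 0.3) → out
#2 (0,1): internal coord 0 + (1)·τ' = -0.23607; -0.23607 ∈ [-0.7, 0.3) → IN Λ
#3 (-3,8): internal coord -3 + (8)·τ' = -4.88854; -4.88854 ∉ [-0.7, 0.3) → out
#4 (1,6): internal coord 1 + (6)·τ' = -0.41641; -0.41641 ∈ [-0.7, 0.3) → IN Λ
#5 (2,9): internal coord 2 + (9)·τ' = -0.12461; -0.12461 ∈ [-0.7, 0.3) → IN Λ
#6 (-4,-10): internal coord -4 + (-10)·τ' = -1.63932; -1.63932 ∉ [-0.7, 0.3) → out
#7 (-1,-9): internal coord -1 + (-9)·τ' = +1.12461; +1.12461 ∉ [-0.7, 0.3) → out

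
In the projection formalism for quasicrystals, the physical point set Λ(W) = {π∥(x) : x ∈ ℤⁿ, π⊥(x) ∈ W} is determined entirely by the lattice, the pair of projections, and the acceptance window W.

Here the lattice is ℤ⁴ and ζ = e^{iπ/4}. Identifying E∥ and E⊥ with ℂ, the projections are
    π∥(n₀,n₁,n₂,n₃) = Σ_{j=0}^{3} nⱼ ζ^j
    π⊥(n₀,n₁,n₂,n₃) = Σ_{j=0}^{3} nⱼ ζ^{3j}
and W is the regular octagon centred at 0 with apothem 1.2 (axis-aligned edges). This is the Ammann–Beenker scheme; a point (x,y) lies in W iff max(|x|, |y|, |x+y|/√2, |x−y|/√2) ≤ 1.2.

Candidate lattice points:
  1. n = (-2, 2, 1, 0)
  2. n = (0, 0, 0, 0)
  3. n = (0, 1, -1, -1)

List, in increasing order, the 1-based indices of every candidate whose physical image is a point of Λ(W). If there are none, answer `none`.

Internal map: ζ^{3j} for j=0..3 gives (1,0), (−√2/2,√2/2), (0,−1), (√2/2,√2/2).
candidate 1: n = (-2, 2, 1, 0) → π⊥ ≈ (-3.41421, +0.41421); max(|x|,|y|,|x±y|/√2) = 3.41421 > 1.2 ⇒ ∉ W
candidate 2: n = (0, 0, 0, 0) → π⊥ ≈ (+0.00000, +0.00000); max(|x|,|y|,|x±y|/√2) = 0.00000 ≤ 1.2 ⇒ ∈ W
candidate 3: n = (0, 1, -1, -1) → π⊥ ≈ (-1.41421, +1.00000); max(|x|,|y|,|x±y|/√2) = 1.70711 > 1.2 ⇒ ∉ W

2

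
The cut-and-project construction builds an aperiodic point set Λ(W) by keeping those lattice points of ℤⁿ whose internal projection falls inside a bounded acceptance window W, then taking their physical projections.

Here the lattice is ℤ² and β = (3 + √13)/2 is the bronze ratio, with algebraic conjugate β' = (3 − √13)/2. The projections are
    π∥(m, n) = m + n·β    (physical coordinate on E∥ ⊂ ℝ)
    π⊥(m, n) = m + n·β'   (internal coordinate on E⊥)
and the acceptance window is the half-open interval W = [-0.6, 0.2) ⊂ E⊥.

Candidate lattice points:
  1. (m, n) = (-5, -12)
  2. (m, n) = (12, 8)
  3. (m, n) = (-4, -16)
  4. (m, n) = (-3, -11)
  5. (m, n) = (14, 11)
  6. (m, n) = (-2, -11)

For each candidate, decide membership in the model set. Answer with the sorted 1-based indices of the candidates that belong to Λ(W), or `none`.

β' = (3−√13)/2 ≈ -0.3028.
candidate 1: (m,n)=(-5,-12) → π∥ = -5-12·β ≈ -44.6333, π⊥ = -5-12·β' ≈ -1.3667 ∉ [-0.6, 0.2) ⇒ out
candidate 2: (m,n)=(12,8) → π∥ = 12+8·β ≈ 38.4222, π⊥ = 12+8·β' ≈ 9.5778 ∉ [-0.6, 0.2) ⇒ out
candidate 3: (m,n)=(-4,-16) → π∥ = -4-16·β ≈ -56.8444, π⊥ = -4-16·β' ≈ 0.8444 ∉ [-0.6, 0.2) ⇒ out
candidate 4: (m,n)=(-3,-11) → π∥ = -3-11·β ≈ -39.3305, π⊥ = -3-11·β' ≈ 0.3305 ∉ [-0.6, 0.2) ⇒ out
candidate 5: (m,n)=(14,11) → π∥ = 14+11·β ≈ 50.3305, π⊥ = 14+11·β' ≈ 10.6695 ∉ [-0.6, 0.2) ⇒ out
candidate 6: (m,n)=(-2,-11) → π∥ = -2-11·β ≈ -38.3305, π⊥ = -2-11·β' ≈ 1.3305 ∉ [-0.6, 0.2) ⇒ out

none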